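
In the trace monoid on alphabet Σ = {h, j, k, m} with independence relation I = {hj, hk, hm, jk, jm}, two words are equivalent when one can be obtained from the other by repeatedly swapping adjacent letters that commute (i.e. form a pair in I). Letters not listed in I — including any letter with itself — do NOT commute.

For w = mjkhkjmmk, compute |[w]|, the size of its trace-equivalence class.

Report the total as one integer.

252

piece 0:m — minimal
piece 1:j — minimal
piece 2:k rests on {0:m}
piece 3:h — minimal
piece 4:k rests on {2:k}
piece 5:j rests on {1:j}
piece 6:m rests on {4:k}
piece 7:m rests on {6:m}
piece 8:k rests on {7:m}
minimal pieces: {0:m, 1:j, 3:h}
ways to finish when only these pieces remain (= sum over removing one remaining piece with nothing left below it):
  1 left: {3}→1  {5}→1  {8}→1
  2 left: {1,5}→1  {3,5}→2  {3,8}→2  {5,8}→2  {7,8}→1
  3 left: {1,3,5}→3  {1,5,8}→3  {3,5,8}→6  {3,7,8}→3  {5,7,8}→3  {6,7,8}→1
  4 left: {1,3,5,8}→12  {1,5,7,8}→6  {3,5,7,8}→12  {3,6,7,8}→4  {4,6,7,8}→1  {5,6,7,8}→4
  5 left: {1,3,5,7,8}→30  {1,5,6,7,8}→10  {2,4,6,7,8}→1  {3,4,6,7,8}→5  {3,5,6,7,8}→20  {4,5,6,7,8}→5
  6 left: {0,2,4,6,7,8}→1  {1,3,5,6,7,8}→60  {1,4,5,6,7,8}→15  {2,3,4,6,7,8}→6  {2,4,5,6,7,8}→6  {3,4,5,6,7,8}→30
  7 left: {0,2,3,4,6,7,8}→7  {0,2,4,5,6,7,8}→7  {1,2,4,5,6,7,8}→21  {1,3,4,5,6,7,8}→105  {2,3,4,5,6,7,8}→42
  placing 0:m first → 168 extensions
  placing 1:j first → 56 extensions
  placing 3:h first → 28 extensions
total linear extensions = 252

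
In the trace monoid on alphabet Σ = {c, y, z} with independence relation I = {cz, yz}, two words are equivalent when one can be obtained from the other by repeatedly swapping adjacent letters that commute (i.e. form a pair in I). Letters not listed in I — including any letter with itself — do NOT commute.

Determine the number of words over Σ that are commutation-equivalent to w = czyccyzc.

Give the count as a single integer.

drop 0:c onto floor
drop 1:z onto floor
drop 2:y onto {0:c}
drop 3:c onto {2:y}
drop 4:c onto {3:c}
drop 5:y onto {4:c}
drop 6:z onto {1:z}
drop 7:c onto {5:y}
ground layer = {0:c, 1:z}
drop-orders for the pieces not yet dropped (sum over which currently-grounded one goes next):
  1 to go: {6} 1  {7} 1
  2 to go: {1,6} 1  {5,7} 1  {6,7} 2
  3 to go: {1,6,7} 3  {4,5,7} 1  {5,6,7} 3
  4 to go: {1,5,6,7} 6  {3,4,5,7} 1  {4,5,6,7} 4
  5 to go: {1,4,5,6,7} 10  {2,3,4,5,7} 1  {3,4,5,6,7} 5
  6 to go: {0,2,3,4,5,7} 1  {1,3,4,5,6,7} 15  {2,3,4,5,6,7} 6
  if 0:c drops first: 21 orders
  if 1:z drops first: 7 orders
heap linearizations: 28

28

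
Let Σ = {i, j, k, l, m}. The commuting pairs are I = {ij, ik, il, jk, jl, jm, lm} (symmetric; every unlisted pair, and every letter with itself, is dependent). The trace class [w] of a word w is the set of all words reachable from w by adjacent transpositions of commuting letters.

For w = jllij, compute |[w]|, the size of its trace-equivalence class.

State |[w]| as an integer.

#0=j has no predecessor
#1=l has no predecessor
#2=l depends on [1:l]
#3=i has no predecessor
#4=j depends on [0:j]
sources: [0:j, 1:l, 3:i]
N(rest) = Σ N(rest − s) over sources s of rest; N(one piece) = 1:
  size 1 → [2]=1  [3]=1  [4]=1
  size 2 → [0,4]=1  [1,2]=1  [2,3]=2  [2,4]=2  [3,4]=2
  size 3 → [0,2,4]=3  [0,3,4]=3  [1,2,3]=3  [1,2,4]=3  [2,3,4]=6
  first=0(j) contributes 12
  first=1(l) contributes 12
  first=3(i) contributes 6
|[w]| = 30

30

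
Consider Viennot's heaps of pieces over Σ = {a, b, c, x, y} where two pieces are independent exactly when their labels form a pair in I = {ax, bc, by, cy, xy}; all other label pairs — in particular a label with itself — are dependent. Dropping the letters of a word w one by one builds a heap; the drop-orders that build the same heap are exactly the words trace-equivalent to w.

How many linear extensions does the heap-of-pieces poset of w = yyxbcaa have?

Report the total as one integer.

piece 0:y — minimal
piece 1:y rests on {0:y}
piece 2:x — minimal
piece 3:b rests on {2:x}
piece 4:c rests on {2:x}
piece 5:a rests on {1:y, 3:b, 4:c}
piece 6:a rests on {5:a}
minimal pieces: {0:y, 2:x}
ways to finish when only these pieces remain (= sum over removing one remaining piece with nothing left below it):
  1 left: {6}→1
  2 left: {5,6}→1
  3 left: {1,5,6}→1  {3,5,6}→1  {4,5,6}→1
  4 left: {0,1,5,6}→1  {1,3,5,6}→2  {1,4,5,6}→2  {3,4,5,6}→2
  5 left: {0,1,3,5,6}→3  {0,1,4,5,6}→3  {1,3,4,5,6}→6  {2,3,4,5,6}→2
  placing 0:y first → 8 extensions
  placing 2:x first → 12 extensions
total linear extensions = 20

20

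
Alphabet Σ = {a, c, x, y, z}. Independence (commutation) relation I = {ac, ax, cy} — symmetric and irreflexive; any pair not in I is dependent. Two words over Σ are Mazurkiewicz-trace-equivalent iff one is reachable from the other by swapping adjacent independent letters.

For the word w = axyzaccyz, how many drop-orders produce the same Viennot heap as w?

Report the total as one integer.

0(a) covers ∅
1(x) covers ∅
2(y) covers 0:a, 1:x
3(z) covers 2:y
4(a) covers 3:z
5(c) covers 3:z
6(c) covers 5:c
7(y) covers 4:a
8(z) covers 6:c, 7:y
floor of heap: 0:a, 1:x
completions by unplaced set U, small U first (add the entries for U minus each lowest piece of U):
  |U|=1: {8}:1
  |U|=2: {6,8}:1  {7,8}:1
  |U|=3: {4,7,8}:1  {5,6,8}:1  {6,7,8}:2
  |U|=4: {4,6,7,8}:3  {5,6,7,8}:3
  |U|=5: {4,5,6,7,8}:6
  |U|=6: {3,4,5,6,7,8}:6
  |U|=7: {2,3,4,5,6,7,8}:6
  start at 0(a): 6
  start at 1(x): 6
sum over floor = 12

12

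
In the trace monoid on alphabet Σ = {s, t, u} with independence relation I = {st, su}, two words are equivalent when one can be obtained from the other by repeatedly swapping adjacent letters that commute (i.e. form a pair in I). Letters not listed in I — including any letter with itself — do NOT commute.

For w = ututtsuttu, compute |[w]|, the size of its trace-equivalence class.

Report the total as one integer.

#0=u has no predecessor
#1=t depends on [0:u]
#2=u depends on [1:t]
#3=t depends on [2:u]
#4=t depends on [3:t]
#5=s has no predecessor
#6=u depends on [4:t]
#7=t depends on [6:u]
#8=t depends on [7:t]
#9=u depends on [8:t]
sources: [0:u, 5:s]
N(rest) = Σ N(rest − s) over sources s of rest; N(one piece) = 1:
  size 1 → [5]=1  [9]=1
  size 2 → [5,9]=2  [8,9]=1
  size 3 → [5,8,9]=3  [7,8,9]=1
  size 4 → [5,7,8,9]=4  [6,7,8,9]=1
  size 5 → [4,6,7,8,9]=1  [5,6,7,8,9]=5
  size 6 → [3,4,6,7,8,9]=1  [4,5,6,7,8,9]=6
  size 7 → [2,3,4,6,7,8,9]=1  [3,4,5,6,7,8,9]=7
  size 8 → [1,2,3,4,6,7,8,9]=1  [2,3,4,5,6,7,8,9]=8
  first=0(u) contributes 9
  first=5(s) contributes 1
|[w]| = 10

10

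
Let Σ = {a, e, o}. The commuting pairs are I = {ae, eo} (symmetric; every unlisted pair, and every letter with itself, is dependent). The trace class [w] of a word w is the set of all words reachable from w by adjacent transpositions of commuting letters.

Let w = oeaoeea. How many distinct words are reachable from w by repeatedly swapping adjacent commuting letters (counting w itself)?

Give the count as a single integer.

0(o) covers ∅
1(e) covers ∅
2(a) covers 0:o
3(o) covers 2:a
4(e) covers 1:e
5(e) covers 4:e
6(a) covers 3:o
floor of heap: 0:o, 1:e
completions by unplaced set U, small U first (add the entries for U minus each lowest piece of U):
  |U|=1: {5}:1  {6}:1
  |U|=2: {3,6}:1  {4,5}:1  {5,6}:2
  |U|=3: {1,4,5}:1  {2,3,6}:1  {3,5,6}:3  {4,5,6}:3
  |U|=4: {0,2,3,6}:1  {1,4,5,6}:4  {2,3,5,6}:4  {3,4,5,6}:6
  |U|=5: {0,2,3,5,6}:5  {1,3,4,5,6}:10  {2,3,4,5,6}:10
  start at 0(o): 20
  start at 1(e): 15
sum over floor = 35

35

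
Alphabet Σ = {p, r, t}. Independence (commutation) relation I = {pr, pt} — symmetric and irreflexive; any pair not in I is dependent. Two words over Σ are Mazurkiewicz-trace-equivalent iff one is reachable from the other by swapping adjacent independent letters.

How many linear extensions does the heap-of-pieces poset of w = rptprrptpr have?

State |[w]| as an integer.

0(r) covers ∅
1(p) covers ∅
2(t) covers 0:r
3(p) covers 1:p
4(r) covers 2:t
5(r) covers 4:r
6(p) covers 3:p
7(t) covers 5:r
8(p) covers 6:p
9(r) covers 7:t
floor of heap: 0:r, 1:p
completions by unplaced set U, small U first (add the entries for U minus each lowest piece of U):
  |U|=1: {8}:1  {9}:1
  |U|=2: {6,8}:1  {7,9}:1  {8,9}:2
  |U|=3: {3,6,8}:1  {5,7,9}:1  {6,8,9}:3  {7,8,9}:3
  |U|=4: {1,3,6,8}:1  {3,6,8,9}:4  {4,5,7,9}:1  {5,7,8,9}:4  {6,7,8,9}:6
  |U|=5: {1,3,6,8,9}:5  {2,4,5,7,9}:1  {3,6,7,8,9}:10  {4,5,7,8,9}:5  {5,6,7,8,9}:10
  |U|=6: {0,2,4,5,7,9}:1  {1,3,6,7,8,9}:15  {2,4,5,7,8,9}:6  {3,5,6,7,8,9}:20  {4,5,6,7,8,9}:15
  |U|=7: {0,2,4,5,7,8,9}:7  {1,3,5,6,7,8,9}:35  {2,4,5,6,7,8,9}:21  {3,4,5,6,7,8,9}:35
  |U|=8: {0,2,4,5,6,7,8,9}:28  {1,3,4,5,6,7,8,9}:70  {2,3,4,5,6,7,8,9}:56
  start at 0(r): 126
  start at 1(p): 84
sum over floor = 210

210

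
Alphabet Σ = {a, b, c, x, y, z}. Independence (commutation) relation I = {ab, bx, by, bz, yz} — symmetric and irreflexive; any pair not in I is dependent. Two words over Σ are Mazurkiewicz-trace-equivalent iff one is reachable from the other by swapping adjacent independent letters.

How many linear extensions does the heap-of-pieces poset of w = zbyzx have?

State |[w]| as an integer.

15

#0=z has no predecessor
#1=b has no predecessor
#2=y has no predecessor
#3=z depends on [0:z]
#4=x depends on [2:y, 3:z]
sources: [0:z, 1:b, 2:y]
N(rest) = Σ N(rest − s) over sources s of rest; N(one piece) = 1:
  size 1 → [1]=1  [4]=1
  size 2 → [1,4]=2  [2,4]=1  [3,4]=1
  size 3 → [0,3,4]=1  [1,2,4]=3  [1,3,4]=3  [2,3,4]=2
  first=0(z) contributes 8
  first=1(b) contributes 3
  first=2(y) contributes 4
|[w]| = 15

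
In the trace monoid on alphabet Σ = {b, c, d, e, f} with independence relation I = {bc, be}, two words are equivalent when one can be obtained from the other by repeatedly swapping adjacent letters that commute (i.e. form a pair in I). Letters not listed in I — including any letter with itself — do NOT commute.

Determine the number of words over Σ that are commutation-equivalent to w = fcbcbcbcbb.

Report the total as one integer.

126

drop 0:f onto floor
drop 1:c onto {0:f}
drop 2:b onto {0:f}
drop 3:c onto {1:c}
drop 4:b onto {2:b}
drop 5:c onto {3:c}
drop 6:b onto {4:b}
drop 7:c onto {5:c}
drop 8:b onto {6:b}
drop 9:b onto {8:b}
ground layer = {0:f}
drop-orders for the pieces not yet dropped (sum over which currently-grounded one goes next):
  1 to go: {7} 1  {9} 1
  2 to go: {5,7} 1  {7,9} 2  {8,9} 1
  3 to go: {3,5,7} 1  {5,7,9} 3  {6,8,9} 1  {7,8,9} 3
  4 to go: {1,3,5,7} 1  {3,5,7,9} 4  {4,6,8,9} 1  {5,7,8,9} 6  {6,7,8,9} 4
  5 to go: {1,3,5,7,9} 5  {2,4,6,8,9} 1  {3,5,7,8,9} 10  {4,6,7,8,9} 5  {5,6,7,8,9} 10
  6 to go: {1,3,5,7,8,9} 15  {2,4,6,7,8,9} 6  {3,5,6,7,8,9} 20  {4,5,6,7,8,9} 15
  7 to go: {1,3,5,6,7,8,9} 35  {2,4,5,6,7,8,9} 21  {3,4,5,6,7,8,9} 35
  8 to go: {1,3,4,5,6,7,8,9} 70  {2,3,4,5,6,7,8,9} 56
  if 0:f drops first: 126 orders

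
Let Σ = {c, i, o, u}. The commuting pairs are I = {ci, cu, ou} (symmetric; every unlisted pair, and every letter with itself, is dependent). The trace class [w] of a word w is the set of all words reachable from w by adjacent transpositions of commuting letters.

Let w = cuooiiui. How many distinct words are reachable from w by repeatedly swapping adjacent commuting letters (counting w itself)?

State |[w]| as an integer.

4

piece 0:c — minimal
piece 1:u — minimal
piece 2:o rests on {0:c}
piece 3:o rests on {2:o}
piece 4:i rests on {1:u, 3:o}
piece 5:i rests on {4:i}
piece 6:u rests on {5:i}
piece 7:i rests on {6:u}
minimal pieces: {0:c, 1:u}
ways to finish when only these pieces remain (= sum over removing one remaining piece with nothing left below it):
  1 left: {7}→1
  2 left: {6,7}→1
  3 left: {5,6,7}→1
  4 left: {4,5,6,7}→1
  5 left: {1,4,5,6,7}→1  {3,4,5,6,7}→1
  6 left: {1,3,4,5,6,7}→2  {2,3,4,5,6,7}→1
  placing 0:c first → 3 extensions
  placing 1:u first → 1 extensions
total linear extensions = 4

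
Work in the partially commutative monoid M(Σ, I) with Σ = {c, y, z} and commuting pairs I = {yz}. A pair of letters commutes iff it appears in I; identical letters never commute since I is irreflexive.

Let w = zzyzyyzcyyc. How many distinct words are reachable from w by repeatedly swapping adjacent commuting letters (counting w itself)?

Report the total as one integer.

#0=z has no predecessor
#1=z depends on [0:z]
#2=y has no predecessor
#3=z depends on [1:z]
#4=y depends on [2:y]
#5=y depends on [4:y]
#6=z depends on [3:z]
#7=c depends on [5:y, 6:z]
#8=y depends on [7:c]
#9=y depends on [8:y]
#10=c depends on [9:y]
sources: [0:z, 2:y]
N(rest) = Σ N(rest − s) over sources s of rest; N(one piece) = 1:
  size 1 → [10]=1
  size 2 → [9,10]=1
  size 3 → [8,9,10]=1
  size 4 → [7,8,9,10]=1
  size 5 → [5,7,8,9,10]=1  [6,7,8,9,10]=1
  size 6 → [3,6,7,8,9,10]=1  [4,5,7,8,9,10]=1  [5,6,7,8,9,10]=2
  size 7 → [1,3,6,7,8,9,10]=1  [2,4,5,7,8,9,10]=1  [3,5,6,7,8,9,10]=3  [4,5,6,7,8,9,10]=3
  size 8 → [0,1,3,6,7,8,9,10]=1  [1,3,5,6,7,8,9,10]=4  [2,4,5,6,7,8,9,10]=4  [3,4,5,6,7,8,9,10]=6
  size 9 → [0,1,3,5,6,7,8,9,10]=5  [1,3,4,5,6,7,8,9,10]=10  [2,3,4,5,6,7,8,9,10]=10
  first=0(z) contributes 20
  first=2(y) contributes 15
|[w]| = 35

35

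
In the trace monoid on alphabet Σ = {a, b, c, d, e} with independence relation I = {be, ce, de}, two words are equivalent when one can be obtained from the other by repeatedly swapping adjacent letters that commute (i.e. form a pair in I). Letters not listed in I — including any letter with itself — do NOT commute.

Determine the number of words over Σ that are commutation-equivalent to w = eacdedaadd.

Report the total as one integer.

#0=e has no predecessor
#1=a depends on [0:e]
#2=c depends on [1:a]
#3=d depends on [2:c]
#4=e depends on [1:a]
#5=d depends on [3:d]
#6=a depends on [4:e, 5:d]
#7=a depends on [6:a]
#8=d depends on [7:a]
#9=d depends on [8:d]
sources: [0:e]
N(rest) = Σ N(rest − s) over sources s of rest; N(one piece) = 1:
  size 1 → [9]=1
  size 2 → [8,9]=1
  size 3 → [7,8,9]=1
  size 4 → [6,7,8,9]=1
  size 5 → [4,6,7,8,9]=1  [5,6,7,8,9]=1
  size 6 → [3,5,6,7,8,9]=1  [4,5,6,7,8,9]=2
  size 7 → [2,3,5,6,7,8,9]=1  [3,4,5,6,7,8,9]=3
  size 8 → [2,3,4,5,6,7,8,9]=4
  first=0(e) contributes 4

4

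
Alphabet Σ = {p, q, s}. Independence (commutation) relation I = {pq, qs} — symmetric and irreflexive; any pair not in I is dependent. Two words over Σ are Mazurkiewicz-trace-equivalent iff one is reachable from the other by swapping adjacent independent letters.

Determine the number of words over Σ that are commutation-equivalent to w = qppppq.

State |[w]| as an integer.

piece 0:q — minimal
piece 1:p — minimal
piece 2:p rests on {1:p}
piece 3:p rests on {2:p}
piece 4:p rests on {3:p}
piece 5:q rests on {0:q}
minimal pieces: {0:q, 1:p}
ways to finish when only these pieces remain (= sum over removing one remaining piece with nothing left below it):
  1 left: {4}→1  {5}→1
  2 left: {0,5}→1  {3,4}→1  {4,5}→2
  3 left: {0,4,5}→3  {2,3,4}→1  {3,4,5}→3
  4 left: {0,3,4,5}→6  {1,2,3,4}→1  {2,3,4,5}→4
  placing 0:q first → 5 extensions
  placing 1:p first → 10 extensions
total linear extensions = 15

15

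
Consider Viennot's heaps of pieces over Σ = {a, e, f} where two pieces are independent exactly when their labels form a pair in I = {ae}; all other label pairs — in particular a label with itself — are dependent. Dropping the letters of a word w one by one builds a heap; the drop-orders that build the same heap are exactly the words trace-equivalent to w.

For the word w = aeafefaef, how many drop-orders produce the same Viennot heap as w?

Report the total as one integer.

6

drop 0:a onto floor
drop 1:e onto floor
drop 2:a onto {0:a}
drop 3:f onto {1:e, 2:a}
drop 4:e onto {3:f}
drop 5:f onto {4:e}
drop 6:a onto {5:f}
drop 7:e onto {5:f}
drop 8:f onto {6:a, 7:e}
ground layer = {0:a, 1:e}
drop-orders for the pieces not yet dropped (sum over which currently-grounded one goes next):
  1 to go: {8} 1
  2 to go: {6,8} 1  {7,8} 1
  3 to go: {6,7,8} 2
  4 to go: {5,6,7,8} 2
  5 to go: {4,5,6,7,8} 2
  6 to go: {3,4,5,6,7,8} 2
  7 to go: {1,3,4,5,6,7,8} 2  {2,3,4,5,6,7,8} 2
  if 0:a drops first: 4 orders
  if 1:e drops first: 2 orders
heap linearizations: 6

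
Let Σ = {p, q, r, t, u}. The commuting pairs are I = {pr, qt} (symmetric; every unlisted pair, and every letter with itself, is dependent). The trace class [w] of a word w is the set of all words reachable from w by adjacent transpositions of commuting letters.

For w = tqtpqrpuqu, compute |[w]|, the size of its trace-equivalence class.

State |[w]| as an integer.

piece 0:t — minimal
piece 1:q — minimal
piece 2:t rests on {0:t}
piece 3:p rests on {1:q, 2:t}
piece 4:q rests on {3:p}
piece 5:r rests on {4:q}
piece 6:p rests on {4:q}
piece 7:u rests on {5:r, 6:p}
piece 8:q rests on {7:u}
piece 9:u rests on {8:q}
minimal pieces: {0:t, 1:q}
ways to finish when only these pieces remain (= sum over removing one remaining piece with nothing left below it):
  1 left: {9}→1
  2 left: {8,9}→1
  3 left: {7,8,9}→1
  4 left: {5,7,8,9}→1  {6,7,8,9}→1
  5 left: {5,6,7,8,9}→2
  6 left: {4,5,6,7,8,9}→2
  7 left: {3,4,5,6,7,8,9}→2
  8 left: {1,3,4,5,6,7,8,9}→2  {2,3,4,5,6,7,8,9}→2
  placing 0:t first → 4 extensions
  placing 1:q first → 2 extensions
total linear extensions = 6

6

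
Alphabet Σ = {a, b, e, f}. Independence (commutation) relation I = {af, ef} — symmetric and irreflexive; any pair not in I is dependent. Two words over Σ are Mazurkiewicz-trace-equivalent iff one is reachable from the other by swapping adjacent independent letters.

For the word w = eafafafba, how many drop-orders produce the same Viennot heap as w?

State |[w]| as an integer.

#0=e has no predecessor
#1=a depends on [0:e]
#2=f has no predecessor
#3=a depends on [1:a]
#4=f depends on [2:f]
#5=a depends on [3:a]
#6=f depends on [4:f]
#7=b depends on [5:a, 6:f]
#8=a depends on [7:b]
sources: [0:e, 2:f]
N(rest) = Σ N(rest − s) over sources s of rest; N(one piece) = 1:
  size 1 → [8]=1
  size 2 → [7,8]=1
  size 3 → [5,7,8]=1  [6,7,8]=1
  size 4 → [3,5,7,8]=1  [4,6,7,8]=1  [5,6,7,8]=2
  size 5 → [1,3,5,7,8]=1  [2,4,6,7,8]=1  [3,5,6,7,8]=3  [4,5,6,7,8]=3
  size 6 → [0,1,3,5,7,8]=1  [1,3,5,6,7,8]=4  [2,4,5,6,7,8]=4  [3,4,5,6,7,8]=6
  size 7 → [0,1,3,5,6,7,8]=5  [1,3,4,5,6,7,8]=10  [2,3,4,5,6,7,8]=10
  first=0(e) contributes 20
  first=2(f) contributes 15
|[w]| = 35

35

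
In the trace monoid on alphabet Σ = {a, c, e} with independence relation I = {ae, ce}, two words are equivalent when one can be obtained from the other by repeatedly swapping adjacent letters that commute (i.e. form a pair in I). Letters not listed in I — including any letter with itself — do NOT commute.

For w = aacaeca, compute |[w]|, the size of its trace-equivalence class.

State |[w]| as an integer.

piece 0:a — minimal
piece 1:a rests on {0:a}
piece 2:c rests on {1:a}
piece 3:a rests on {2:c}
piece 4:e — minimal
piece 5:c rests on {3:a}
piece 6:a rests on {5:c}
minimal pieces: {0:a, 4:e}
ways to finish when only these pieces remain (= sum over removing one remaining piece with nothing left below it):
  1 left: {4}→1  {6}→1
  2 left: {4,6}→2  {5,6}→1
  3 left: {3,5,6}→1  {4,5,6}→3
  4 left: {2,3,5,6}→1  {3,4,5,6}→4
  5 left: {1,2,3,5,6}→1  {2,3,4,5,6}→5
  placing 0:a first → 6 extensions
  placing 4:e first → 1 extensions
total linear extensions = 7

7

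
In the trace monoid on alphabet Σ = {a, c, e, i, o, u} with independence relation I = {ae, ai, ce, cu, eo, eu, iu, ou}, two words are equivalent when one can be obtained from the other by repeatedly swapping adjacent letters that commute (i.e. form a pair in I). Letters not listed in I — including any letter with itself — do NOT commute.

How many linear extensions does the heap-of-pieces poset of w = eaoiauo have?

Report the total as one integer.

drop 0:e onto floor
drop 1:a onto floor
drop 2:o onto {1:a}
drop 3:i onto {0:e, 2:o}
drop 4:a onto {2:o}
drop 5:u onto {4:a}
drop 6:o onto {3:i, 4:a}
ground layer = {0:e, 1:a}
drop-orders for the pieces not yet dropped (sum over which currently-grounded one goes next):
  1 to go: {5} 1  {6} 1
  2 to go: {3,6} 1  {5,6} 2
  3 to go: {0,3,6} 1  {3,5,6} 3  {4,5,6} 2
  4 to go: {0,3,5,6} 4  {3,4,5,6} 5
  5 to go: {0,3,4,5,6} 9  {2,3,4,5,6} 5
  if 0:e drops first: 5 orders
  if 1:a drops first: 14 orders
heap linearizations: 19

19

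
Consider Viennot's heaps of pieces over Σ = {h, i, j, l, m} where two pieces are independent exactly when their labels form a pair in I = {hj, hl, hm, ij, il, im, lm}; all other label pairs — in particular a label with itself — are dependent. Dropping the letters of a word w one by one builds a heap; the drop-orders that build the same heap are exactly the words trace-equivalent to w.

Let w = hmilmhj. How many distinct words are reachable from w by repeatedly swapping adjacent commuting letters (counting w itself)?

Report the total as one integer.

105

piece 0:h — minimal
piece 1:m — minimal
piece 2:i rests on {0:h}
piece 3:l — minimal
piece 4:m rests on {1:m}
piece 5:h rests on {2:i}
piece 6:j rests on {3:l, 4:m}
minimal pieces: {0:h, 1:m, 3:l}
ways to finish when only these pieces remain (= sum over removing one remaining piece with nothing left below it):
  1 left: {5}→1  {6}→1
  2 left: {2,5}→1  {3,6}→1  {4,6}→1  {5,6}→2
  3 left: {0,2,5}→1  {1,4,6}→1  {2,5,6}→3  {3,4,6}→2  {3,5,6}→3  {4,5,6}→3
  4 left: {0,2,5,6}→4  {1,3,4,6}→3  {1,4,5,6}→4  {2,3,5,6}→6  {2,4,5,6}→6  {3,4,5,6}→8
  5 left: {0,2,3,5,6}→10  {0,2,4,5,6}→10  {1,2,4,5,6}→10  {1,3,4,5,6}→15  {2,3,4,5,6}→20
  placing 0:h first → 45 extensions
  placing 1:m first → 40 extensions
  placing 3:l first → 20 extensions
total linear extensions = 105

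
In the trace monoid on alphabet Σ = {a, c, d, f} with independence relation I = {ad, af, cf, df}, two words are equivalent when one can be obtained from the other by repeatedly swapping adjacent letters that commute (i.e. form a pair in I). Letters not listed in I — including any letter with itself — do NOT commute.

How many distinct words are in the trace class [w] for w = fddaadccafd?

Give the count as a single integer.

0(f) covers ∅
1(d) covers ∅
2(d) covers 1:d
3(a) covers ∅
4(a) covers 3:a
5(d) covers 2:d
6(c) covers 4:a, 5:d
7(c) covers 6:c
8(a) covers 7:c
9(f) covers 0:f
10(d) covers 7:c
floor of heap: 0:f, 1:d, 3:a
completions by unplaced set U, small U first (add the entries for U minus each lowest piece of U):
  |U|=1: {8}:1  {9}:1  {10}:1
  |U|=2: {0,9}:1  {8,9}:2  {8,10}:2  {9,10}:2
  |U|=3: {0,8,9}:3  {0,9,10}:3  {7,8,10}:2  {8,9,10}:6
  |U|=4: {0,8,9,10}:12  {6,7,8,10}:2  {7,8,9,10}:8
  |U|=5: {0,7,8,9,10}:20  {4,6,7,8,10}:2  {5,6,7,8,10}:2  {6,7,8,9,10}:10
  |U|=6: {0,6,7,8,9,10}:30  {2,5,6,7,8,10}:2  {3,4,6,7,8,10}:2  {4,5,6,7,8,10}:4  {4,6,7,8,9,10}:12  {5,6,7,8,9,10}:12
  |U|=7: {0,4,6,7,8,9,10}:42  {0,5,6,7,8,9,10}:42  {1,2,5,6,7,8,10}:2  {2,4,5,6,7,8,10}:6  {2,5,6,7,8,9,10}:14  {3,4,5,6,7,8,10}:6  {3,4,6,7,8,9,10}:14  {4,5,6,7,8,9,10}:28
  |U|=8: {0,2,5,6,7,8,9,10}:56  {0,3,4,6,7,8,9,10}:56  {0,4,5,6,7,8,9,10}:112  {1,2,4,5,6,7,8,10}:8  {1,2,5,6,7,8,9,10}:16  {2,3,4,5,6,7,8,10}:12  {2,4,5,6,7,8,9,10}:48  {3,4,5,6,7,8,9,10}:48
  |U|=9: {0,1,2,5,6,7,8,9,10}:72  {0,2,4,5,6,7,8,9,10}:216  {0,3,4,5,6,7,8,9,10}:216  {1,2,3,4,5,6,7,8,10}:20  {1,2,4,5,6,7,8,9,10}:72  {2,3,4,5,6,7,8,9,10}:108
  start at 0(f): 200
  start at 1(d): 540
  start at 3(a): 360
sum over floor = 1100

1100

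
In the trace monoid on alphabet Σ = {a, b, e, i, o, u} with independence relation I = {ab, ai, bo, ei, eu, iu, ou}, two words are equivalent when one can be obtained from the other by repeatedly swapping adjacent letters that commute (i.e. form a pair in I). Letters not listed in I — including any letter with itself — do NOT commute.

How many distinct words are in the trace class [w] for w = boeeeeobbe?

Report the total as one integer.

6

#0=b has no predecessor
#1=o has no predecessor
#2=e depends on [0:b, 1:o]
#3=e depends on [2:e]
#4=e depends on [3:e]
#5=e depends on [4:e]
#6=o depends on [5:e]
#7=b depends on [5:e]
#8=b depends on [7:b]
#9=e depends on [6:o, 8:b]
sources: [0:b, 1:o]
N(rest) = Σ N(rest − s) over sources s of rest; N(one piece) = 1:
  size 1 → [9]=1
  size 2 → [6,9]=1  [8,9]=1
  size 3 → [6,8,9]=2  [7,8,9]=1
  size 4 → [6,7,8,9]=3
  size 5 → [5,6,7,8,9]=3
  size 6 → [4,5,6,7,8,9]=3
  size 7 → [3,4,5,6,7,8,9]=3
  size 8 → [2,3,4,5,6,7,8,9]=3
  first=0(b) contributes 3
  first=1(o) contributes 3
|[w]| = 6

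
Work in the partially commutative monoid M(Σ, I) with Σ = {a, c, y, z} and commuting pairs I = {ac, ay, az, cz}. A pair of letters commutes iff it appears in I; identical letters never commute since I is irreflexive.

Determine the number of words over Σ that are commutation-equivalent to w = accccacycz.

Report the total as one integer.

drop 0:a onto floor
drop 1:c onto floor
drop 2:c onto {1:c}
drop 3:c onto {2:c}
drop 4:c onto {3:c}
drop 5:a onto {0:a}
drop 6:c onto {4:c}
drop 7:y onto {6:c}
drop 8:c onto {7:y}
drop 9:z onto {7:y}
ground layer = {0:a, 1:c}
drop-orders for the pieces not yet dropped (sum over which currently-grounded one goes next):
  1 to go: {5} 1  {8} 1  {9} 1
  2 to go: {0,5} 1  {5,8} 2  {5,9} 2  {8,9} 2
  3 to go: {0,5,8} 3  {0,5,9} 3  {5,8,9} 6  {7,8,9} 2
  4 to go: {0,5,8,9} 12  {5,7,8,9} 8  {6,7,8,9} 2
  5 to go: {0,5,7,8,9} 20  {4,6,7,8,9} 2  {5,6,7,8,9} 10
  6 to go: {0,5,6,7,8,9} 30  {3,4,6,7,8,9} 2  {4,5,6,7,8,9} 12
  7 to go: {0,4,5,6,7,8,9} 42  {2,3,4,6,7,8,9} 2  {3,4,5,6,7,8,9} 14
  8 to go: {0,3,4,5,6,7,8,9} 56  {1,2,3,4,6,7,8,9} 2  {2,3,4,5,6,7,8,9} 16
  if 0:a drops first: 18 orders
  if 1:c drops first: 72 orders
heap linearizations: 90

90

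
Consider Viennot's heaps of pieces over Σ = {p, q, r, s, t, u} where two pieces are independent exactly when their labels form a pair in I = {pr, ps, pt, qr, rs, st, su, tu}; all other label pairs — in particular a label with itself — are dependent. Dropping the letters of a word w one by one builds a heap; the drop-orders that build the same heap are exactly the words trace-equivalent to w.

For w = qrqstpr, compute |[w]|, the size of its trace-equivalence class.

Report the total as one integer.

piece 0:q — minimal
piece 1:r — minimal
piece 2:q rests on {0:q}
piece 3:s rests on {2:q}
piece 4:t rests on {1:r, 2:q}
piece 5:p rests on {2:q}
piece 6:r rests on {4:t}
minimal pieces: {0:q, 1:r}
ways to finish when only these pieces remain (= sum over removing one remaining piece with nothing left below it):
  1 left: {3}→1  {5}→1  {6}→1
  2 left: {3,5}→2  {3,6}→2  {4,6}→1  {5,6}→2
  3 left: {1,4,6}→1  {3,4,6}→3  {3,5,6}→6  {4,5,6}→3
  4 left: {1,3,4,6}→4  {1,4,5,6}→4  {3,4,5,6}→12
  5 left: {1,3,4,5,6}→20  {2,3,4,5,6}→12
  placing 0:q first → 32 extensions
  placing 1:r first → 12 extensions
total linear extensions = 44

44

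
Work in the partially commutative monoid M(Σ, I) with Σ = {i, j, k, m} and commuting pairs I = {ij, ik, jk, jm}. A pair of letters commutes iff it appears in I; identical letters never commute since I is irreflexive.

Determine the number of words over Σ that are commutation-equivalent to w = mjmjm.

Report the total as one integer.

10

drop 0:m onto floor
drop 1:j onto floor
drop 2:m onto {0:m}
drop 3:j onto {1:j}
drop 4:m onto {2:m}
ground layer = {0:m, 1:j}
drop-orders for the pieces not yet dropped (sum over which currently-grounded one goes next):
  1 to go: {3} 1  {4} 1
  2 to go: {1,3} 1  {2,4} 1  {3,4} 2
  3 to go: {0,2,4} 1  {1,3,4} 3  {2,3,4} 3
  if 0:m drops first: 6 orders
  if 1:j drops first: 4 orders
heap linearizations: 10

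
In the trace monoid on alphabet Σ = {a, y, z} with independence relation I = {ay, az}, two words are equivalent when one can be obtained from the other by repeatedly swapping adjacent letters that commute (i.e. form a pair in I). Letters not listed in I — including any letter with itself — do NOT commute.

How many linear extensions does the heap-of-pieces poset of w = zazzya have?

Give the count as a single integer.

15

#0=z has no predecessor
#1=a has no predecessor
#2=z depends on [0:z]
#3=z depends on [2:z]
#4=y depends on [3:z]
#5=a depends on [1:a]
sources: [0:z, 1:a]
N(rest) = Σ N(rest − s) over sources s of rest; N(one piece) = 1:
  size 1 → [4]=1  [5]=1
  size 2 → [1,5]=1  [3,4]=1  [4,5]=2
  size 3 → [1,4,5]=3  [2,3,4]=1  [3,4,5]=3
  size 4 → [0,2,3,4]=1  [1,3,4,5]=6  [2,3,4,5]=4
  first=0(z) contributes 10
  first=1(a) contributes 5
|[w]| = 15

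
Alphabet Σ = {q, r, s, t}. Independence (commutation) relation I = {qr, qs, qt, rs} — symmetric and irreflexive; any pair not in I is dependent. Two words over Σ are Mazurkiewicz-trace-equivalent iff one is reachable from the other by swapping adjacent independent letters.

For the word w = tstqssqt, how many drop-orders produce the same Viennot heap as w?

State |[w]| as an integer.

28

0(t) covers ∅
1(s) covers 0:t
2(t) covers 1:s
3(q) covers ∅
4(s) covers 2:t
5(s) covers 4:s
6(q) covers 3:q
7(t) covers 5:s
floor of heap: 0:t, 3:q
completions by unplaced set U, small U first (add the entries for U minus each lowest piece of U):
  |U|=1: {6}:1  {7}:1
  |U|=2: {3,6}:1  {5,7}:1  {6,7}:2
  |U|=3: {3,6,7}:3  {4,5,7}:1  {5,6,7}:3
  |U|=4: {2,4,5,7}:1  {3,5,6,7}:6  {4,5,6,7}:4
  |U|=5: {1,2,4,5,7}:1  {2,4,5,6,7}:5  {3,4,5,6,7}:10
  |U|=6: {0,1,2,4,5,7}:1  {1,2,4,5,6,7}:6  {2,3,4,5,6,7}:15
  start at 0(t): 21
  start at 3(q): 7
sum over floor = 28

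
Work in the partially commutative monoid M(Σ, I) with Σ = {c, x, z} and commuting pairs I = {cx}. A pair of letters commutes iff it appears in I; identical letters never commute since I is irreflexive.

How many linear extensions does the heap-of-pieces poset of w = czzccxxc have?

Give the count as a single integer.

10

#0=c has no predecessor
#1=z depends on [0:c]
#2=z depends on [1:z]
#3=c depends on [2:z]
#4=c depends on [3:c]
#5=x depends on [2:z]
#6=x depends on [5:x]
#7=c depends on [4:c]
sources: [0:c]
N(rest) = Σ N(rest − s) over sources s of rest; N(one piece) = 1:
  size 1 → [6]=1  [7]=1
  size 2 → [4,7]=1  [5,6]=1  [6,7]=2
  size 3 → [3,4,7]=1  [4,6,7]=3  [5,6,7]=3
  size 4 → [3,4,6,7]=4  [4,5,6,7]=6
  size 5 → [3,4,5,6,7]=10
  size 6 → [2,3,4,5,6,7]=10
  first=0(c) contributes 10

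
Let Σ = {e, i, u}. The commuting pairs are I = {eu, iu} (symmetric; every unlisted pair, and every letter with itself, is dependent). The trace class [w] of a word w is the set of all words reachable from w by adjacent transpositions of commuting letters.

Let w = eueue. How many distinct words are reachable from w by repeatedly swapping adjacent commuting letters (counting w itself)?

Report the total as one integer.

0(e) covers ∅
1(u) covers ∅
2(e) covers 0:e
3(u) covers 1:u
4(e) covers 2:e
floor of heap: 0:e, 1:u
completions by unplaced set U, small U first (add the entries for U minus each lowest piece of U):
  |U|=1: {3}:1  {4}:1
  |U|=2: {1,3}:1  {2,4}:1  {3,4}:2
  |U|=3: {0,2,4}:1  {1,3,4}:3  {2,3,4}:3
  start at 0(e): 6
  start at 1(u): 4
sum over floor = 10

10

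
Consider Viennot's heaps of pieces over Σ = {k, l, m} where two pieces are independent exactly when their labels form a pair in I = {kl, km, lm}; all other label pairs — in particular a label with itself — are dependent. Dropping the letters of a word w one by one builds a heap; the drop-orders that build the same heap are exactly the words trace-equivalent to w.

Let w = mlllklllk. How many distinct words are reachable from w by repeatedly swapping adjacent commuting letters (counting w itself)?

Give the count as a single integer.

252

piece 0:m — minimal
piece 1:l — minimal
piece 2:l rests on {1:l}
piece 3:l rests on {2:l}
piece 4:k — minimal
piece 5:l rests on {3:l}
piece 6:l rests on {5:l}
piece 7:l rests on {6:l}
piece 8:k rests on {4:k}
minimal pieces: {0:m, 1:l, 4:k}
ways to finish when only these pieces remain (= sum over removing one remaining piece with nothing left below it):
  1 left: {0}→1  {7}→1  {8}→1
  2 left: {0,7}→2  {0,8}→2  {4,8}→1  {6,7}→1  {7,8}→2
  3 left: {0,4,8}→3  {0,6,7}→3  {0,7,8}→6  {4,7,8}→3  {5,6,7}→1  {6,7,8}→3
  4 left: {0,4,7,8}→12  {0,5,6,7}→4  {0,6,7,8}→12  {3,5,6,7}→1  {4,6,7,8}→6  {5,6,7,8}→4
  5 left: {0,3,5,6,7}→5  {0,4,6,7,8}→30  {0,5,6,7,8}→20  {2,3,5,6,7}→1  {3,5,6,7,8}→5  {4,5,6,7,8}→10
  6 left: {0,2,3,5,6,7}→6  {0,3,5,6,7,8}→30  {0,4,5,6,7,8}→60  {1,2,3,5,6,7}→1  {2,3,5,6,7,8}→6  {3,4,5,6,7,8}→15
  7 left: {0,1,2,3,5,6,7}→7  {0,2,3,5,6,7,8}→42  {0,3,4,5,6,7,8}→105  {1,2,3,5,6,7,8}→7  {2,3,4,5,6,7,8}→21
  placing 0:m first → 28 extensions
  placing 1:l first → 168 extensions
  placing 4:k first → 56 extensions
total linear extensions = 252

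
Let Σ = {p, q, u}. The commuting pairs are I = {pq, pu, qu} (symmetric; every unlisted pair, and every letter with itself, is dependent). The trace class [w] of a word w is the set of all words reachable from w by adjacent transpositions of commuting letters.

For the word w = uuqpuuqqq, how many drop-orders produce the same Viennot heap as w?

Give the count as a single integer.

630

#0=u has no predecessor
#1=u depends on [0:u]
#2=q has no predecessor
#3=p has no predecessor
#4=u depends on [1:u]
#5=u depends on [4:u]
#6=q depends on [2:q]
#7=q depends on [6:q]
#8=q depends on [7:q]
sources: [0:u, 2:q, 3:p]
N(rest) = Σ N(rest − s) over sources s of rest; N(one piece) = 1:
  size 1 → [3]=1  [5]=1  [8]=1
  size 2 → [3,5]=2  [3,8]=2  [4,5]=1  [5,8]=2  [7,8]=1
  size 3 → [1,4,5]=1  [3,4,5]=3  [3,5,8]=6  [3,7,8]=3  [4,5,8]=3  [5,7,8]=3  [6,7,8]=1
  size 4 → [0,1,4,5]=1  [1,3,4,5]=4  [1,4,5,8]=4  [2,6,7,8]=1  [3,4,5,8]=12  [3,5,7,8]=12  [3,6,7,8]=4  [4,5,7,8]=6  [5,6,7,8]=4
  size 5 → [0,1,3,4,5]=5  [0,1,4,5,8]=5  [1,3,4,5,8]=20  [1,4,5,7,8]=10  [2,3,6,7,8]=5  [2,5,6,7,8]=5  [3,4,5,7,8]=30  [3,5,6,7,8]=20  [4,5,6,7,8]=10
  size 6 → [0,1,3,4,5,8]=30  [0,1,4,5,7,8]=15  [1,3,4,5,7,8]=60  [1,4,5,6,7,8]=20  [2,3,5,6,7,8]=30  [2,4,5,6,7,8]=15  [3,4,5,6,7,8]=60
  size 7 → [0,1,3,4,5,7,8]=105  [0,1,4,5,6,7,8]=35  [1,2,4,5,6,7,8]=35  [1,3,4,5,6,7,8]=140  [2,3,4,5,6,7,8]=105
  first=0(u) contributes 280
  first=2(q) contributes 280
  first=3(p) contributes 70
|[w]| = 630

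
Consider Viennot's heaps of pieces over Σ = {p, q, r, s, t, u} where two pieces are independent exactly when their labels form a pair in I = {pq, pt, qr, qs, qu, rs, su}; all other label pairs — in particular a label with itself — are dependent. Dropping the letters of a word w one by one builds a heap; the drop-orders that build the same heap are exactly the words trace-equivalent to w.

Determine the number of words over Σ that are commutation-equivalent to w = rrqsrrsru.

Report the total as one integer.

0(r) covers ∅
1(r) covers 0:r
2(q) covers ∅
3(s) covers ∅
4(r) covers 1:r
5(r) covers 4:r
6(s) covers 3:s
7(r) covers 5:r
8(u) covers 7:r
floor of heap: 0:r, 2:q, 3:s
completions by unplaced set U, small U first (add the entries for U minus each lowest piece of U):
  |U|=1: {2}:1  {6}:1  {8}:1
  |U|=2: {2,6}:2  {2,8}:2  {3,6}:1  {6,8}:2  {7,8}:1
  |U|=3: {2,3,6}:3  {2,6,8}:6  {2,7,8}:3  {3,6,8}:3  {5,7,8}:1  {6,7,8}:3
  |U|=4: {2,3,6,8}:12  {2,5,7,8}:4  {2,6,7,8}:12  {3,6,7,8}:6  {4,5,7,8}:1  {5,6,7,8}:4
  |U|=5: {1,4,5,7,8}:1  {2,3,6,7,8}:30  {2,4,5,7,8}:5  {2,5,6,7,8}:20  {3,5,6,7,8}:10  {4,5,6,7,8}:5
  |U|=6: {0,1,4,5,7,8}:1  {1,2,4,5,7,8}:6  {1,4,5,6,7,8}:6  {2,3,5,6,7,8}:60  {2,4,5,6,7,8}:30  {3,4,5,6,7,8}:15
  |U|=7: {0,1,2,4,5,7,8}:7  {0,1,4,5,6,7,8}:7  {1,2,4,5,6,7,8}:42  {1,3,4,5,6,7,8}:21  {2,3,4,5,6,7,8}:105
  start at 0(r): 168
  start at 2(q): 28
  start at 3(s): 56
sum over floor = 252

252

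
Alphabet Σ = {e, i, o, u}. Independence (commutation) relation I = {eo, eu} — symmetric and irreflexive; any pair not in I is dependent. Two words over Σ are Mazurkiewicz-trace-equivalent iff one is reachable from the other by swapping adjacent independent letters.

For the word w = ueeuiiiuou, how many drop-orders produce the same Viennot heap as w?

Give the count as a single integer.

6

piece 0:u — minimal
piece 1:e — minimal
piece 2:e rests on {1:e}
piece 3:u rests on {0:u}
piece 4:i rests on {2:e, 3:u}
piece 5:i rests on {4:i}
piece 6:i rests on {5:i}
piece 7:u rests on {6:i}
piece 8:o rests on {7:u}
piece 9:u rests on {8:o}
minimal pieces: {0:u, 1:e}
ways to finish when only these pieces remain (= sum over removing one remaining piece with nothing left below it):
  1 left: {9}→1
  2 left: {8,9}→1
  3 left: {7,8,9}→1
  4 left: {6,7,8,9}→1
  5 left: {5,6,7,8,9}→1
  6 left: {4,5,6,7,8,9}→1
  7 left: {2,4,5,6,7,8,9}→1  {3,4,5,6,7,8,9}→1
  8 left: {0,3,4,5,6,7,8,9}→1  {1,2,4,5,6,7,8,9}→1  {2,3,4,5,6,7,8,9}→2
  placing 0:u first → 3 extensions
  placing 1:e first → 3 extensions
total linear extensions = 6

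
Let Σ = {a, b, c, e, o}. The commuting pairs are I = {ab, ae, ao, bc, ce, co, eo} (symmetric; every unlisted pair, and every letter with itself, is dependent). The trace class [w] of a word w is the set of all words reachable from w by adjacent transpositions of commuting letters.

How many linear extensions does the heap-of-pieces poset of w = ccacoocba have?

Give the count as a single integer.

84

piece 0:c — minimal
piece 1:c rests on {0:c}
piece 2:a rests on {1:c}
piece 3:c rests on {2:a}
piece 4:o — minimal
piece 5:o rests on {4:o}
piece 6:c rests on {3:c}
piece 7:b rests on {5:o}
piece 8:a rests on {6:c}
minimal pieces: {0:c, 4:o}
ways to finish when only these pieces remain (= sum over removing one remaining piece with nothing left below it):
  1 left: {7}→1  {8}→1
  2 left: {5,7}→1  {6,8}→1  {7,8}→2
  3 left: {3,6,8}→1  {4,5,7}→1  {5,7,8}→3  {6,7,8}→3
  4 left: {2,3,6,8}→1  {3,6,7,8}→4  {4,5,7,8}→4  {5,6,7,8}→6
  5 left: {1,2,3,6,8}→1  {2,3,6,7,8}→5  {3,5,6,7,8}→10  {4,5,6,7,8}→10
  6 left: {0,1,2,3,6,8}→1  {1,2,3,6,7,8}→6  {2,3,5,6,7,8}→15  {3,4,5,6,7,8}→20
  7 left: {0,1,2,3,6,7,8}→7  {1,2,3,5,6,7,8}→21  {2,3,4,5,6,7,8}→35
  placing 0:c first → 56 extensions
  placing 4:o first → 28 extensions
total linear extensions = 84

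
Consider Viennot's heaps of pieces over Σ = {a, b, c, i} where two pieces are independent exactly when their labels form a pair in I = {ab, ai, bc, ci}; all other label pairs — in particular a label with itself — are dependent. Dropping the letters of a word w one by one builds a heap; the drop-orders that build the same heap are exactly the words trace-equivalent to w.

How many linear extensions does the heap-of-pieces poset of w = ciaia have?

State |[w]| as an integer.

#0=c has no predecessor
#1=i has no predecessor
#2=a depends on [0:c]
#3=i depends on [1:i]
#4=a depends on [2:a]
sources: [0:c, 1:i]
N(rest) = Σ N(rest − s) over sources s of rest; N(one piece) = 1:
  size 1 → [3]=1  [4]=1
  size 2 → [1,3]=1  [2,4]=1  [3,4]=2
  size 3 → [0,2,4]=1  [1,3,4]=3  [2,3,4]=3
  first=0(c) contributes 6
  first=1(i) contributes 4
|[w]| = 10

10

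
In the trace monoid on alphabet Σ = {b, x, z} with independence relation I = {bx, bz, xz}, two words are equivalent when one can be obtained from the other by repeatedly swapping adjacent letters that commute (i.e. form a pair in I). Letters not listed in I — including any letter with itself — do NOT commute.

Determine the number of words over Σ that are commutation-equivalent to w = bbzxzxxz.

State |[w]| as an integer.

#0=b has no predecessor
#1=b depends on [0:b]
#2=z has no predecessor
#3=x has no predecessor
#4=z depends on [2:z]
#5=x depends on [3:x]
#6=x depends on [5:x]
#7=z depends on [4:z]
sources: [0:b, 2:z, 3:x]
N(rest) = Σ N(rest − s) over sources s of rest; N(one piece) = 1:
  size 1 → [1]=1  [6]=1  [7]=1
  size 2 → [0,1]=1  [1,6]=2  [1,7]=2  [4,7]=1  [5,6]=1  [6,7]=2
  size 3 → [0,1,6]=3  [0,1,7]=3  [1,4,7]=3  [1,5,6]=3  [1,6,7]=6  [2,4,7]=1  [3,5,6]=1  [4,6,7]=3  [5,6,7]=3
  size 4 → [0,1,4,7]=6  [0,1,5,6]=6  [0,1,6,7]=12  [1,2,4,7]=4  [1,3,5,6]=4  [1,4,6,7]=12  [1,5,6,7]=12  [2,4,6,7]=4  [3,5,6,7]=4  [4,5,6,7]=6
  size 5 → [0,1,2,4,7]=10  [0,1,3,5,6]=10  [0,1,4,6,7]=30  [0,1,5,6,7]=30  [1,2,4,6,7]=20  [1,3,5,6,7]=20  [1,4,5,6,7]=30  [2,4,5,6,7]=10  [3,4,5,6,7]=10
  size 6 → [0,1,2,4,6,7]=60  [0,1,3,5,6,7]=60  [0,1,4,5,6,7]=90  [1,2,4,5,6,7]=60  [1,3,4,5,6,7]=60  [2,3,4,5,6,7]=20
  first=0(b) contributes 140
  first=2(z) contributes 210
  first=3(x) contributes 210
|[w]| = 560

560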